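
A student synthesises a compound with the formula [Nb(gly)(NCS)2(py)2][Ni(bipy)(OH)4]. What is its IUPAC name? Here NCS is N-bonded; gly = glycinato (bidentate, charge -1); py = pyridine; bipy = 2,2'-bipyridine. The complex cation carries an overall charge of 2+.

Both ions are complex: the cation is named first with the plain metal name, the anion second with the -ate form; each ion's ligands are alphabetised independently.
The complex cation is given as 2+; its ligand charges sum to -3, so Nb = +5.
A 1:1 salt means the anion carries the equal and opposite charge, 2−.
Anion: ligand charges sum to -4; for the ion to be 2−, Ni = +2.

(glycinato)diisothiocyanatobis(pyridine)niobium(V) (2,2'-bipyridine)tetrahydroxonickelate(II)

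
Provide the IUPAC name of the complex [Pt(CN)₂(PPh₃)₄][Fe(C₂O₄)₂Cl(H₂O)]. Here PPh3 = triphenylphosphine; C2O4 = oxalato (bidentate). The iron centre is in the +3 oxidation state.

dicyanotetrakis(triphenylphosphine)platinum(IV) aquachlorodioxalatoferrate(III)

Fe is given as +3; the anion's ligand charges sum to -5, so the complex anion is 2−.
A 1:1 salt means the cation carries the equal and opposite charge, 2+.
Cation: ligand charges sum to -2; for the ion to be 2+, Pt = +4.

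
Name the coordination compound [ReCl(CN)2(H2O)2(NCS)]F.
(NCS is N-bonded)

The 1 fluoride counter-ion carries a total charge of -1, so each complex ion is 1+.
Ligand charges: 1×chloro (-1 each), 2×cyano (-1 each), 2×aqua (neutral), 1×isothiocyanato (-1 each); total -4. So Re + (-4) = 1+, giving Re = +5.
Ligands are named alphabetically: aqua before chloro before cyano before isothiocyanato.

diaquachlorodicyanoisothiocyanatorhenium(V) fluoride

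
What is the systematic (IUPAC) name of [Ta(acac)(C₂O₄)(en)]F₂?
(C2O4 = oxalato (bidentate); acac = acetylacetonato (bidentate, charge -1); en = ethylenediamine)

(acetylacetonato)(ethylenediamine)oxalatotantalum(V) fluoride

The 2 fluoride counter-ions carry a total charge of -2, so each complex ion is 2+.
Ligand charges: 1×oxalato (-2 each), 1×acetylacetonato (-1 each), 1×ethylenediamine (neutral); total -3. So Ta + (-3) = 2+, giving Ta = +5.
Ligands are named alphabetically: acetylacetonato before ethylenediamine before oxalato.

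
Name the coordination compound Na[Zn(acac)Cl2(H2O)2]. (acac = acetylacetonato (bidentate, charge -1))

sodium (acetylacetonato)diaquadichlorozincate(II)

The 1 sodium counter-ion carries a total charge of +1, so each complex ion is 1−.
Ligand charges: 2×chloro (-1 each), 1×acetylacetonato (-1 each), 2×aqua (neutral); total -3. So Zn + (-3) = 1−, giving Zn = +2.
Ligands are named alphabetically: acetylacetonato before aqua before chloro.
The complex ion is anionic, so zinc takes the -ate form zincate(II).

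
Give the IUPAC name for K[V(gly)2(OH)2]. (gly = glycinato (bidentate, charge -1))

potassium bis(glycinato)dihydroxovanadate(III)

The 1 potassium counter-ion carries a total charge of +1, so each complex ion is 1−.
Ligand charges: 2×glycinato (-1 each), 2×hydroxo (-1 each); total -4. So V + (-4) = 1−, giving V = +3.
Ligands are named alphabetically: glycinato before hydroxo.
The complex ion is anionic, so vanadium takes the -ate form vanadate(III).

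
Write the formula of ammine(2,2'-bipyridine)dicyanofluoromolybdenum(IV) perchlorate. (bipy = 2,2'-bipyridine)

Ligands: 1 ammine (NH3, neutral), 1 2,2'-bipyridine (bipy, neutral), 1 fluoro (F, -1), 2 cyano (CN, -1). Ligand charge sum = -3.
With Mo in oxidation state +4, the complex ion is [Mo...]^1+.
Charge balance with perchlorate (-1) requires 1 complex ion per 1 perchlorate.

[Mo(bipy)(CN)2F(NH3)]ClO4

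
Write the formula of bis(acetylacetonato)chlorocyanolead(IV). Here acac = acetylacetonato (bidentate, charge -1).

Ligands: 1 chloro (Cl, -1), 2 acetylacetonato (acac, -1), 1 cyano (CN, -1). Ligand charge sum = -4.
With Pb in oxidation state +4, the complex ion is [Pb...].

[Pb(acac)2Cl(CN)]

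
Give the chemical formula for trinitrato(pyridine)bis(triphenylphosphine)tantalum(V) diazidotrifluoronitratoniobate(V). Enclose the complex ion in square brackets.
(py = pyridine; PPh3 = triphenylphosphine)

[Ta(NO3)3(PPh3)2(py)][NbF3(N3)2(NO3)]2

Cation [Ta…]: ligand charges -3, Ta(V) ⇒ ion charge 2+.
Anion [Nb…]: ligand charges -6, Nb(V) ⇒ ion charge 1−.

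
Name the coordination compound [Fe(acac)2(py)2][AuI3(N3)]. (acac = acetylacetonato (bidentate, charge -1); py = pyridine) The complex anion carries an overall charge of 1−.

bis(acetylacetonato)bis(pyridine)iron(III) azidotriiodoaurate(III)

Both ions are complex: the cation is named first with the plain metal name, the anion second with the -ate form; each ion's ligands are alphabetised independently.
The complex anion is given as 1−; its ligand charges sum to -4, so Au = +3.
A 1:1 salt means the cation carries the equal and opposite charge, 1+.
Cation: ligand charges sum to -2; for the ion to be 1+, Fe = +3.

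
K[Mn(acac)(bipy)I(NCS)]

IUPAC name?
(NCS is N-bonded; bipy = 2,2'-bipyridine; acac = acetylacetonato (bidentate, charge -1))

potassium (acetylacetonato)(2,2'-bipyridine)iodoisothiocyanatomanganate(II)

The 1 potassium counter-ion carries a total charge of +1, so each complex ion is 1−.
Ligand charges: 1×iodo (-1 each), 1×isothiocyanato (-1 each), 1×2,2'-bipyridine (neutral), 1×acetylacetonato (-1 each); total -3. So Mn + (-3) = 1−, giving Mn = +2.
Ligands are named alphabetically: acetylacetonato before bipyridine before iodo before isothiocyanato.
The complex ion is anionic, so manganese takes the -ate form manganate(II).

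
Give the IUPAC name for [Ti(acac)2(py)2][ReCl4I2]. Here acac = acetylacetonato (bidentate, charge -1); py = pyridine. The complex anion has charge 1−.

Both ions are complex: the cation is named first with the plain metal name, the anion second with the -ate form; each ion's ligands are alphabetised independently.
The complex anion is given as 1−; its ligand charges sum to -6, so Re = +5.
A 1:1 salt means the cation carries the equal and opposite charge, 1+.
Cation: ligand charges sum to -2; for the ion to be 1+, Ti = +3.

bis(acetylacetonato)bis(pyridine)titanium(III) tetrachlorodiiodorhenate(V)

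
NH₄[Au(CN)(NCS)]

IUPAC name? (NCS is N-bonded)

ammonium cyanoisothiocyanatoaurate(I)

The 1 ammonium counter-ion carries a total charge of +1, so each complex ion is 1−.
Ligand charges: 1×isothiocyanato (-1 each), 1×cyano (-1 each); total -2. So Au + (-2) = 1−, giving Au = +1.
The complex ion is anionic, so gold takes the -ate form aurate(I).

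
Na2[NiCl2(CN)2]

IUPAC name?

sodium dichlorodicyanonickelate(II)

The 2 sodium counter-ions carry a total charge of +2, so each complex ion is 2−.
Ligand charges: 2×chloro (-1 each), 2×cyano (-1 each); total -4. So Ni + (-4) = 2−, giving Ni = +2.
The complex ion is anionic, so nickel takes the -ate form nickelate(II).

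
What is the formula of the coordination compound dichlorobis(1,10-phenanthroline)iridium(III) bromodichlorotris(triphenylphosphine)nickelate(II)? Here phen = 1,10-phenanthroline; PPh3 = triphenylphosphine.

[IrCl2(phen)2][NiBrCl2(PPh3)3]

Cation [Ir…]: ligand charges -2, Ir(III) ⇒ ion charge 1+.
Anion [Ni…]: ligand charges -3, Ni(II) ⇒ ion charge 1−.
One 1+ cation balances one 1− anion.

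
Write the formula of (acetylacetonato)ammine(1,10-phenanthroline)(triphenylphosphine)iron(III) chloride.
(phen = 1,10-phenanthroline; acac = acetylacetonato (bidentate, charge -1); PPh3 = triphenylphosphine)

[Fe(acac)(NH3)(phen)(PPh3)]Cl2

Ligands: 1 1,10-phenanthroline (phen, neutral), 1 ammine (NH3, neutral), 1 acetylacetonato (acac, -1), 1 triphenylphosphine (PPh3, neutral). Ligand charge sum = -1.
Charge balance with chloride (-1) requires 1 complex ion per 2 chloride.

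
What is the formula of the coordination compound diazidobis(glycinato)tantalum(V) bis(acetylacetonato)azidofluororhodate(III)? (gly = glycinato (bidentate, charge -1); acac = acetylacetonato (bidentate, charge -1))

Cation [Ta…]: ligand charges -4, Ta(V) ⇒ ion charge 1+.
Anion [Rh…]: ligand charges -4, Rh(III) ⇒ ion charge 1−.

[Ta(gly)2(N3)2][Rh(acac)2F(N3)]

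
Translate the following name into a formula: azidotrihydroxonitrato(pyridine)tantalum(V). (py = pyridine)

Ligands: 1 pyridine (py, neutral), 1 nitrato (NO3, -1), 1 azido (N3, -1), 3 hydroxo (OH, -1). Ligand charge sum = -5.
With Ta in oxidation state +5, the complex ion is [Ta...].

[Ta(N3)(NO3)(OH)3(py)]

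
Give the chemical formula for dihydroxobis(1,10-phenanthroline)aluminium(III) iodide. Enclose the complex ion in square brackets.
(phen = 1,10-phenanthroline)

Ligands: 2 hydroxo (OH, -1), 2 1,10-phenanthroline (phen, neutral). Ligand charge sum = -2.
With Al in oxidation state +3, the complex ion is [Al...]^1+.
Charge balance with iodide (-1) requires 1 complex ion per 1 iodide.

[Al(OH)2(phen)2]I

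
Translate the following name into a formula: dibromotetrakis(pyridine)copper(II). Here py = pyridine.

[CuBr2(py)4]

Ligands: 4 pyridine (py, neutral), 2 bromo (Br, -1). Ligand charge sum = -2.
With Cu in oxidation state +2, the complex ion is [Cu...].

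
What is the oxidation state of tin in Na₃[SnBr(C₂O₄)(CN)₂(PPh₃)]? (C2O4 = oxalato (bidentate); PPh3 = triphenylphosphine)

3 sodium outside the brackets (+1 each) → the complex ion is 3−.
Ligand charges: 2×CN = -2; 1×C2O4 = -2; 1×PPh3 neutral; 1×Br = -1; sum -5.
Sn + (-5) = 3− ⇒ Sn is +2.

+2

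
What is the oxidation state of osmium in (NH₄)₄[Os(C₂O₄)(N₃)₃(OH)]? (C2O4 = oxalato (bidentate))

+2

4 ammonium outside the brackets (+1 each) → the complex ion is 4−.
Ligand charges: 3×N3 = -3; 1×C2O4 = -2; 1×OH = -1; sum -6.
Os + (-6) = 4− ⇒ Os is +2.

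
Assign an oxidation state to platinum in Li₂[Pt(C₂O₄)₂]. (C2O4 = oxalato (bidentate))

2 lithium outside the brackets (+1 each) → the complex ion is 2−.
Ligand charges: 2×C2O4 = -4; sum -4.
Pt + (-4) = 2− ⇒ Pt is +2.

+2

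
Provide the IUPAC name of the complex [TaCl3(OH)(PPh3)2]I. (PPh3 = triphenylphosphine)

trichlorohydroxobis(triphenylphosphine)tantalum(V) iodide

The 1 iodide counter-ion carries a total charge of -1, so each complex ion is 1+.
Ligand charges: 3×chloro (-1 each), 1×hydroxo (-1 each), 2×triphenylphosphine (neutral); total -4. So Ta + (-4) = 1+, giving Ta = +5.
Ligands are named alphabetically: chloro before hydroxo before triphenylphosphine.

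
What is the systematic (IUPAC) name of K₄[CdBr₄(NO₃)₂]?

The 4 potassium counter-ions carry a total charge of +4, so each complex ion is 4−.
Ligand charges: 2×nitrato (-1 each), 4×bromo (-1 each); total -6. So Cd + (-6) = 4−, giving Cd = +2.
The complex ion is anionic, so cadmium takes the -ate form cadmate(II).

potassium tetrabromodinitratocadmate(II)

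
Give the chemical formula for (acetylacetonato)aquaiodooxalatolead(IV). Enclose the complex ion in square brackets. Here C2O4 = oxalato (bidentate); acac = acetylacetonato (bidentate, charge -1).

[Pb(acac)(C2O4)(H2O)I]

Ligands: 1 oxalato (C2O4, -2), 1 acetylacetonato (acac, -1), 1 aqua (H2O, neutral), 1 iodo (I, -1). Ligand charge sum = -4.
With Pb in oxidation state +4, the complex ion is [Pb...].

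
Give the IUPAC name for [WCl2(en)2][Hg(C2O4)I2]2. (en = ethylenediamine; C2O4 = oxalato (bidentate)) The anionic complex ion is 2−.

dichlorobis(ethylenediamine)tungsten(VI) diiodooxalatomercurate(II)

Both ions are complex: the cation is named first with the plain metal name, the anion second with the -ate form; each ion's ligands are alphabetised independently.
The complex anion is given as 2−; its ligand charges sum to -4, so Hg = +2.
With 2 anions per cation, the cation must be 2×2 = 4+.
Cation: ligand charges sum to -2; for the ion to be 4+, W = +6.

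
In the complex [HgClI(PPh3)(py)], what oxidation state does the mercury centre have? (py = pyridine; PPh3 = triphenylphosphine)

No counter-ion: the bracketed complex is neutral.
Ligand charges: 1×py neutral; 1×PPh3 neutral; 1×I = -1; 1×Cl = -1; sum -2.
Hg + (-2) = 0 ⇒ Hg is +2.

+2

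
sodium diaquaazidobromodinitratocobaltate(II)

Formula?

Ligands: 2 aqua (H2O, neutral), 1 bromo (Br, -1), 2 nitrato (NO3, -1), 1 azido (N3, -1). Ligand charge sum = -4.
With Co in oxidation state +2, the complex ion is [Co...]^2−.
Charge balance with sodium (+1) requires 1 complex ion per 2 sodium.

Na2[CoBr(H2O)2(N3)(NO3)2]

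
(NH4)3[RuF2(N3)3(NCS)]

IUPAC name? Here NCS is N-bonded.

The 3 ammonium counter-ions carry a total charge of +3, so each complex ion is 3−.
Ligand charges: 2×fluoro (-1 each), 3×azido (-1 each), 1×isothiocyanato (-1 each); total -6. So Ru + (-6) = 3−, giving Ru = +3.
The complex ion is anionic, so ruthenium takes the -ate form ruthenate(III).

ammonium triazidodifluoroisothiocyanatoruthenate(III)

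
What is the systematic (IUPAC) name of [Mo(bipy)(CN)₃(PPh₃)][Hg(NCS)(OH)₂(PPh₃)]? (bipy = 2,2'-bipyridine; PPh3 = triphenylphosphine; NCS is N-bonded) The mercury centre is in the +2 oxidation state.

Both ions are complex: the cation is named first with the plain metal name, the anion second with the -ate form; each ion's ligands are alphabetised independently.
Hg is given as +2; the anion's ligand charges sum to -3, so the complex anion is 1−.
A 1:1 salt means the cation carries the equal and opposite charge, 1+.
Cation: ligand charges sum to -3; for the ion to be 1+, Mo = +4.

(2,2'-bipyridine)tricyano(triphenylphosphine)molybdenum(IV) dihydroxoisothiocyanato(triphenylphosphine)mercurate(II)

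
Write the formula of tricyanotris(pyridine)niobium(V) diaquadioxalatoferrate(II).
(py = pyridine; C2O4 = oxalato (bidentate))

Cation [Nb…]: ligand charges -3, Nb(V) ⇒ ion charge 2+.
Anion [Fe…]: ligand charges -4, Fe(II) ⇒ ion charge 2−.

[Nb(CN)3(py)3][Fe(C2O4)2(H2O)2]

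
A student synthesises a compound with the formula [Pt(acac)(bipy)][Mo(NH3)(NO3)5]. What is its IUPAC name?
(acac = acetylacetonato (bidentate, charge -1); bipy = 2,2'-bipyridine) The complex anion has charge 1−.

The complex anion is given as 1−; its ligand charges sum to -5, so Mo = +4.
A 1:1 salt means the cation carries the equal and opposite charge, 1+.
Cation: ligand charges sum to -1; for the ion to be 1+, Pt = +2.

(acetylacetonato)(2,2'-bipyridine)platinum(II) amminepentanitratomolybdate(IV)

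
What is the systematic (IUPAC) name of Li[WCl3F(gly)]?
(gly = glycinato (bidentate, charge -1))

lithium trichlorofluoro(glycinato)tungstate(IV)

The 1 lithium counter-ion carries a total charge of +1, so each complex ion is 1−.
Ligand charges: 3×chloro (-1 each), 1×fluoro (-1 each), 1×glycinato (-1 each); total -5. So W + (-5) = 1−, giving W = +4.
Ligands are named alphabetically: chloro before fluoro before glycinato.
The complex ion is anionic, so tungsten takes the -ate form tungstate(IV).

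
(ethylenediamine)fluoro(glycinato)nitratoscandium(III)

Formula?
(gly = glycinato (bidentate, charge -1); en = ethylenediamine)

Ligands: 1 glycinato (gly, -1), 1 nitrato (NO3, -1), 1 fluoro (F, -1), 1 ethylenediamine (en, neutral). Ligand charge sum = -3.
With Sc in oxidation state +3, the complex ion is [Sc...].

[Sc(en)F(gly)(NO3)]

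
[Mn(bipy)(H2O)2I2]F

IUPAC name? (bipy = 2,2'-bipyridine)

diaqua(2,2'-bipyridine)diiodomanganese(III) fluoride

The 1 fluoride counter-ion carries a total charge of -1, so each complex ion is 1+.
Ligand charges: 2×iodo (-1 each), 1×2,2'-bipyridine (neutral), 2×aqua (neutral); total -2. So Mn + (-2) = 1+, giving Mn = +3.
Ligands are named alphabetically: aqua before bipyridine before iodo.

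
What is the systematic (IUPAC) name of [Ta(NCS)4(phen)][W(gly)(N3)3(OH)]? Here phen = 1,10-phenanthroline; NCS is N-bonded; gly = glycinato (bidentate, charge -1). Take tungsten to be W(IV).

W is given as +4; the anion's ligand charges sum to -5, so the complex anion is 1−.
A 1:1 salt means the cation carries the equal and opposite charge, 1+.
Cation: ligand charges sum to -4; for the ion to be 1+, Ta = +5.

tetraisothiocyanato(1,10-phenanthroline)tantalum(V) triazido(glycinato)hydroxotungstate(IV)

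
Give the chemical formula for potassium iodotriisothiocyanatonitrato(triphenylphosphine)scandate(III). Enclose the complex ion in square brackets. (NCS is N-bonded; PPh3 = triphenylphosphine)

K2[ScI(NCS)3(NO3)(PPh3)]

Ligands: 3 isothiocyanato (NCS, -1), 1 triphenylphosphine (PPh3, neutral), 1 iodo (I, -1), 1 nitrato (NO3, -1). Ligand charge sum = -5.
With Sc in oxidation state +3, the complex ion is [Sc...]^2−.
Charge balance with potassium (+1) requires 1 complex ion per 2 potassium.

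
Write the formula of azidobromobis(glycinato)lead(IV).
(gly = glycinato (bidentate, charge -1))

[PbBr(gly)2(N3)]

Ligands: 2 glycinato (gly, -1), 1 azido (N3, -1), 1 bromo (Br, -1). Ligand charge sum = -4.
With Pb in oxidation state +4, the complex ion is [Pb...].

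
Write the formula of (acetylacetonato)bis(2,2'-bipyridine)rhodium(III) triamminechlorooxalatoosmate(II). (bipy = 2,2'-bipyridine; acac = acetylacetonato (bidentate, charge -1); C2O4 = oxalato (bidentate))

Cation [Rh…]: ligand charges -1, Rh(III) ⇒ ion charge 2+.
Anion [Os…]: ligand charges -3, Os(II) ⇒ ion charge 1−.
One 2+ cation requires 2 of the 1− anion.

[Rh(acac)(bipy)2][Os(C2O4)Cl(NH3)3]2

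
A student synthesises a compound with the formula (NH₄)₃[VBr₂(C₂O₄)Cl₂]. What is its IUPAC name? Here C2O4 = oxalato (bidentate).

ammonium dibromodichlorooxalatovanadate(III)

The 3 ammonium counter-ions carry a total charge of +3, so each complex ion is 3−.
Ligand charges: 1×oxalato (-2 each), 2×chloro (-1 each), 2×bromo (-1 each); total -6. So V + (-6) = 3−, giving V = +3.
The complex ion is anionic, so vanadium takes the -ate form vanadate(III).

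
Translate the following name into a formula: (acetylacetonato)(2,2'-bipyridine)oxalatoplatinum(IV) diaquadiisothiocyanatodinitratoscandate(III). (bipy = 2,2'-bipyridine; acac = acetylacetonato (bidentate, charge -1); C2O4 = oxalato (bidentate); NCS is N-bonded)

Cation [Pt…]: ligand charges -3, Pt(IV) ⇒ ion charge 1+.
Anion [Sc…]: ligand charges -4, Sc(III) ⇒ ion charge 1−.
One 1+ cation balances one 1− anion.

[Pt(acac)(bipy)(C2O4)][Sc(H2O)2(NCS)2(NO3)2]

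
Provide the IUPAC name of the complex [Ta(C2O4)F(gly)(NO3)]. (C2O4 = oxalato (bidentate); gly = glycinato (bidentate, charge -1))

There is no counter-ion, so the complex is neutral overall.
Ligand charges: 1×nitrato (-1 each), 1×fluoro (-1 each), 1×oxalato (-2 each), 1×glycinato (-1 each); total -5. So Ta + (-5) = 0, giving Ta = +5.
Ligands are named alphabetically: fluoro before glycinato before nitrato before oxalato.

fluoro(glycinato)nitratooxalatotantalum(V)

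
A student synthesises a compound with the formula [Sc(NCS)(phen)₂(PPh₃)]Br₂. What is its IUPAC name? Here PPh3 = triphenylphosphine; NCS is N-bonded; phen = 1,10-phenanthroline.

isothiocyanatobis(1,10-phenanthroline)(triphenylphosphine)scandium(III) bromide

The 2 bromide counter-ions carry a total charge of -2, so each complex ion is 2+.
Ligand charges: 1×triphenylphosphine (neutral), 1×isothiocyanato (-1 each), 2×1,10-phenanthroline (neutral); total -1. So Sc + (-1) = 2+, giving Sc = +3.
Ligands are named alphabetically: isothiocyanato before phenanthroline before triphenylphosphine.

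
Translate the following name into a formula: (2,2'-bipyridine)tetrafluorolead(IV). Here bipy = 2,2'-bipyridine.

[Pb(bipy)F4]

Ligands: 1 2,2'-bipyridine (bipy, neutral), 4 fluoro (F, -1). Ligand charge sum = -4.
With Pb in oxidation state +4, the complex ion is [Pb...].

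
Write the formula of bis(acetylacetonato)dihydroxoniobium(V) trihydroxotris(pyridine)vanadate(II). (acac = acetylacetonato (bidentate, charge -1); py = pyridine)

Cation [Nb…]: ligand charges -4, Nb(V) ⇒ ion charge 1+.
Anion [V…]: ligand charges -3, V(II) ⇒ ion charge 1−.
One 1+ cation balances one 1− anion.

[Nb(acac)2(OH)2][V(OH)3(py)3]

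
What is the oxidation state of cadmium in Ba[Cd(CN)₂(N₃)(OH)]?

1 barium outside the brackets (+2 each) → the complex ion is 2−.
Ligand charges: 2×CN = -2; 1×N3 = -1; 1×OH = -1; sum -4.
Cd + (-4) = 2− ⇒ Cd is +2.

+2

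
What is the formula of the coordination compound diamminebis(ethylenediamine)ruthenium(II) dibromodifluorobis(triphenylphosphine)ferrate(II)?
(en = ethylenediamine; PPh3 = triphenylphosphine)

Cation [Ru…]: ligand charges 0, Ru(II) ⇒ ion charge 2+.
Anion [Fe…]: ligand charges -4, Fe(II) ⇒ ion charge 2−.

[Ru(en)2(NH3)2][FeBr2F2(PPh3)2]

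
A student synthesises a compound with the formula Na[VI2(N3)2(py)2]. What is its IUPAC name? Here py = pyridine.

sodium diazidodiiodobis(pyridine)vanadate(III)

The 1 sodium counter-ion carries a total charge of +1, so each complex ion is 1−.
Ligand charges: 2×iodo (-1 each), 2×pyridine (neutral), 2×azido (-1 each); total -4. So V + (-4) = 1−, giving V = +3.
The complex ion is anionic, so vanadium takes the -ate form vanadate(III).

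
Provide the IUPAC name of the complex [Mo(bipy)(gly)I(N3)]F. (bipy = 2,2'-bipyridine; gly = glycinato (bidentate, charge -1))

azido(2,2'-bipyridine)(glycinato)iodomolybdenum(IV) fluoride

The 1 fluoride counter-ion carries a total charge of -1, so each complex ion is 1+.
Ligand charges: 1×2,2'-bipyridine (neutral), 1×iodo (-1 each), 1×glycinato (-1 each), 1×azido (-1 each); total -3. So Mo + (-3) = 1+, giving Mo = +4.
Ligands are named alphabetically: azido before bipyridine before glycinato before iodo.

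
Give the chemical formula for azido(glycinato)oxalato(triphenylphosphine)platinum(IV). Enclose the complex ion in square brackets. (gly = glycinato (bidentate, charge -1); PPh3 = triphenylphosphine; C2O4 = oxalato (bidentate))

[Pt(C2O4)(gly)(N3)(PPh3)]

Ligands: 1 azido (N3, -1), 1 glycinato (gly, -1), 1 triphenylphosphine (PPh3, neutral), 1 oxalato (C2O4, -2). Ligand charge sum = -4.
With Pt in oxidation state +4, the complex ion is [Pt...].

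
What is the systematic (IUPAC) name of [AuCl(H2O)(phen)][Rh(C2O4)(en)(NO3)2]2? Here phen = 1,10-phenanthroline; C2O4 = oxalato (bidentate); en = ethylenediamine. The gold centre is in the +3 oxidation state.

Au is given as +3; the cation's ligand charges sum to -1, so the complex cation is 2+.
With 2 anions per cation, each anion must be 2/2 = 1−.
Anion: ligand charges sum to -4; for the ion to be 1−, Rh = +3.

aquachloro(1,10-phenanthroline)gold(III) (ethylenediamine)dinitratooxalatorhodate(III)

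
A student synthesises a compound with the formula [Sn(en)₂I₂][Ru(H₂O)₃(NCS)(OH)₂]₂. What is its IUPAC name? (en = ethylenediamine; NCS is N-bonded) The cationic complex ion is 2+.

bis(ethylenediamine)diiodotin(IV) triaquadihydroxoisothiocyanatoruthenate(II)

Both ions are complex: the cation is named first with the plain metal name, the anion second with the -ate form; each ion's ligands are alphabetised independently.
The complex cation is given as 2+; its ligand charges sum to -2, so Sn = +4.
With 2 anions per cation, each anion must be 2/2 = 1−.
Anion: ligand charges sum to -3; for the ion to be 1−, Ru = +2.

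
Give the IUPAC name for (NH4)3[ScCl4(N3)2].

ammonium diazidotetrachloroscandate(III)

The 3 ammonium counter-ions carry a total charge of +3, so each complex ion is 3−.
Ligand charges: 2×azido (-1 each), 4×chloro (-1 each); total -6. So Sc + (-6) = 3−, giving Sc = +3.
Ligands are named alphabetically: azido before chloro.
The complex ion is anionic, so scandium takes the -ate form scandate(III).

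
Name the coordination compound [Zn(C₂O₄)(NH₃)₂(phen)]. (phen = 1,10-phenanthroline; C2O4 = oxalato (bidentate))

There is no counter-ion, so the complex is neutral overall.
Ligand charges: 1×1,10-phenanthroline (neutral), 1×oxalato (-2 each), 2×ammine (neutral); total -2. So Zn + (-2) = 0, giving Zn = +2.
Ligands are named alphabetically: ammine before oxalato before phenanthroline.

diammineoxalato(1,10-phenanthroline)zinc(II)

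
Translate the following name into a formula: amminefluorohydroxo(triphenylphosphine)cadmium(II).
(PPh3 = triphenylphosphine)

Ligands: 1 hydroxo (OH, -1), 1 ammine (NH3, neutral), 1 triphenylphosphine (PPh3, neutral), 1 fluoro (F, -1). Ligand charge sum = -2.
With Cd in oxidation state +2, the complex ion is [Cd...].

[CdF(NH3)(OH)(PPh3)]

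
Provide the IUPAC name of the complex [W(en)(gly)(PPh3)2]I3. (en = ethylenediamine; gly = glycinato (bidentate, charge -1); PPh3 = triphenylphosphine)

(ethylenediamine)(glycinato)bis(triphenylphosphine)tungsten(IV) iodide

The 3 iodide counter-ions carry a total charge of -3, so each complex ion is 3+.
Ligand charges: 1×ethylenediamine (neutral), 1×glycinato (-1 each), 2×triphenylphosphine (neutral); total -1. So W + (-1) = 3+, giving W = +4.
Ligands are named alphabetically: ethylenediamine before glycinato before triphenylphosphine.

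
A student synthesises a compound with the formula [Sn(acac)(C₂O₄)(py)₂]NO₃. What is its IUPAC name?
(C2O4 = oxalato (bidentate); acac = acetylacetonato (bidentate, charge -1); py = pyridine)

(acetylacetonato)oxalatobis(pyridine)tin(IV) nitrate

The 1 nitrate counter-ion carries a total charge of -1, so each complex ion is 1+.
Ligand charges: 1×oxalato (-2 each), 1×acetylacetonato (-1 each), 2×pyridine (neutral); total -3. So Sn + (-3) = 1+, giving Sn = +4.
Ligands are named alphabetically: acetylacetonato before oxalato before pyridine.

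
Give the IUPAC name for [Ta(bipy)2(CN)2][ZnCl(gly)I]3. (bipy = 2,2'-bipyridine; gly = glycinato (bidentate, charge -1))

Zinc is always +2 in its complexes; the anion's ligand charges sum to -3, so the complex anion is 1−.
With 3 anions per cation, the cation must be 3×1 = 3+.
Cation: ligand charges sum to -2; for the ion to be 3+, Ta = +5.

bis(2,2'-bipyridine)dicyanotantalum(V) chloro(glycinato)iodozincate(II)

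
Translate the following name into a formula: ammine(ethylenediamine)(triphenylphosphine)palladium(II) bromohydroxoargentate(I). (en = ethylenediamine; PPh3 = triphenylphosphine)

[Pd(en)(NH3)(PPh3)][AgBr(OH)]2

Cation [Pd…]: ligand charges 0, Pd(II) ⇒ ion charge 2+.
Anion [Ag…]: ligand charges -2, Ag(I) ⇒ ion charge 1−.
One 2+ cation requires 2 of the 1− anion.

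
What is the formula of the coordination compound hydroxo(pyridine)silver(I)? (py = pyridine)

[Ag(OH)(py)]

Ligands: 1 hydroxo (OH, -1), 1 pyridine (py, neutral). Ligand charge sum = -1.
With Ag in oxidation state +1, the complex ion is [Ag...].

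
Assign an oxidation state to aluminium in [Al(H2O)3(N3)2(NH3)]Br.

1 bromide outside the brackets (-1 each) → the complex ion is 1+.
Ligand charges: 2×N3 = -2; 1×NH3 neutral; 3×H2O neutral; sum -2.
Al + (-2) = 1+ ⇒ Al is +3.

+3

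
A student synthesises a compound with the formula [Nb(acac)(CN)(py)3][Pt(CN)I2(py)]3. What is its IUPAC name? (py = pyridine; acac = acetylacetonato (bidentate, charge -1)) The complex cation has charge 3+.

Both ions are complex: the cation is named first with the plain metal name, the anion second with the -ate form; each ion's ligands are alphabetised independently.
The complex cation is given as 3+; its ligand charges sum to -2, so Nb = +5.
With 3 anions per cation, each anion must be 3/3 = 1−.
Anion: ligand charges sum to -3; for the ion to be 1−, Pt = +2.

(acetylacetonato)cyanotris(pyridine)niobium(V) cyanodiiodo(pyridine)platinate(II)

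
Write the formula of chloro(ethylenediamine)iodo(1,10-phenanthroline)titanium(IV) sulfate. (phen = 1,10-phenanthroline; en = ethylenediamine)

Ligands: 1 1,10-phenanthroline (phen, neutral), 1 ethylenediamine (en, neutral), 1 chloro (Cl, -1), 1 iodo (I, -1). Ligand charge sum = -2.
Charge balance with sulfate (-2) requires 1 complex ion per 1 sulfate.

[TiCl(en)I(phen)]SO4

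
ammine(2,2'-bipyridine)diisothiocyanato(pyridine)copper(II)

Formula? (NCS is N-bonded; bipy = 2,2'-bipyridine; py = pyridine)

[Cu(bipy)(NCS)2(NH3)(py)]

Ligands: 2 isothiocyanato (NCS, -1), 1 2,2'-bipyridine (bipy, neutral), 1 pyridine (py, neutral), 1 ammine (NH3, neutral). Ligand charge sum = -2.
With Cu in oxidation state +2, the complex ion is [Cu...].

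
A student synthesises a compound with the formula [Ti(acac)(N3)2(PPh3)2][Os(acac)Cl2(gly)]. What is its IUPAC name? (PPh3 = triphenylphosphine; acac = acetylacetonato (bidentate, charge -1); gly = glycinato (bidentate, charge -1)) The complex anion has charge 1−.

Both ions are complex: the cation is named first with the plain metal name, the anion second with the -ate form; each ion's ligands are alphabetised independently.
The complex anion is given as 1−; its ligand charges sum to -4, so Os = +3.
A 1:1 salt means the cation carries the equal and opposite charge, 1+.
Cation: ligand charges sum to -3; for the ion to be 1+, Ti = +4.

(acetylacetonato)diazidobis(triphenylphosphine)titanium(IV) (acetylacetonato)dichloro(glycinato)osmate(III)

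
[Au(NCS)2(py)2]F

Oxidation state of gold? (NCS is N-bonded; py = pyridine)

1 fluoride outside the brackets (-1 each) → the complex ion is 1+.
Ligand charges: 2×NCS = -2; 2×py neutral; sum -2.
Au + (-2) = 1+ ⇒ Au is +3.

+3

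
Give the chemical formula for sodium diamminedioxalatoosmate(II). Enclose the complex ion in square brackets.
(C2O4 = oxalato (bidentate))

Na2[Os(C2O4)2(NH3)2]

Ligands: 2 ammine (NH3, neutral), 2 oxalato (C2O4, -2). Ligand charge sum = -4.
With Os in oxidation state +2, the complex ion is [Os...]^2−.
Charge balance with sodium (+1) requires 1 complex ion per 2 sodium.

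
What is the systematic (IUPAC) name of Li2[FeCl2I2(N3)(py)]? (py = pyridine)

lithium azidodichlorodiiodo(pyridine)ferrate(III)

The 2 lithium counter-ions carry a total charge of +2, so each complex ion is 2−.
Ligand charges: 1×pyridine (neutral), 1×azido (-1 each), 2×iodo (-1 each), 2×chloro (-1 each); total -5. So Fe + (-5) = 2−, giving Fe = +3.
Ligands are named alphabetically: azido before chloro before iodo before pyridine.
The complex ion is anionic, so iron takes the -ate form ferrate(III).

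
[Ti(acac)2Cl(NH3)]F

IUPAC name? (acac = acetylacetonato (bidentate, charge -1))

The 1 fluoride counter-ion carries a total charge of -1, so each complex ion is 1+.
Ligand charges: 2×acetylacetonato (-1 each), 1×chloro (-1 each), 1×ammine (neutral); total -3. So Ti + (-3) = 1+, giving Ti = +4.
Ligands are named alphabetically: acetylacetonato before ammine before chloro.

bis(acetylacetonato)amminechlorotitanium(IV) fluoride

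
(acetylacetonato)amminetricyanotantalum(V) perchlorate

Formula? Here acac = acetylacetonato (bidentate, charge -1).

Ligands: 1 ammine (NH3, neutral), 1 acetylacetonato (acac, -1), 3 cyano (CN, -1). Ligand charge sum = -4.
With Ta in oxidation state +5, the complex ion is [Ta...]^1+.
Charge balance with perchlorate (-1) requires 1 complex ion per 1 perchlorate.

[Ta(acac)(CN)3(NH3)]ClO4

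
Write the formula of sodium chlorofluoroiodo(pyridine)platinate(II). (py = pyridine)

Na[PtClFI(py)]

Ligands: 1 pyridine (py, neutral), 1 iodo (I, -1), 1 fluoro (F, -1), 1 chloro (Cl, -1). Ligand charge sum = -3.
With Pt in oxidation state +2, the complex ion is [Pt...]^1−.
Charge balance with sodium (+1) requires 1 complex ion per 1 sodium.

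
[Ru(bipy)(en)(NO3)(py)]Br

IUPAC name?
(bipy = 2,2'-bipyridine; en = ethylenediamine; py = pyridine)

The 1 bromide counter-ion carries a total charge of -1, so each complex ion is 1+.
Ligand charges: 1×2,2'-bipyridine (neutral), 1×nitrato (-1 each), 1×ethylenediamine (neutral), 1×pyridine (neutral); total -1. So Ru + (-1) = 1+, giving Ru = +2.
Ligands are named alphabetically: bipyridine before ethylenediamine before nitrato before pyridine.

(2,2'-bipyridine)(ethylenediamine)nitrato(pyridine)ruthenium(II) bromide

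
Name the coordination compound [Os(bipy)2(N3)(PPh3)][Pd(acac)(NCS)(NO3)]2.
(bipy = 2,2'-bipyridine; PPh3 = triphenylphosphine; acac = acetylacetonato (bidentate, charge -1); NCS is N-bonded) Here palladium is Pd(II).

Pd is given as +2; the anion's ligand charges sum to -3, so the complex anion is 1−.
With 2 anions per cation, the cation must be 2×1 = 2+.
Cation: ligand charges sum to -1; for the ion to be 2+, Os = +3.

azidobis(2,2'-bipyridine)(triphenylphosphine)osmium(III) (acetylacetonato)isothiocyanatonitratopalladate(II)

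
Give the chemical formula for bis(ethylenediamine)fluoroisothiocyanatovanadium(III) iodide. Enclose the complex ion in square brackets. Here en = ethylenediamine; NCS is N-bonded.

Ligands: 1 fluoro (F, -1), 2 ethylenediamine (en, neutral), 1 isothiocyanato (NCS, -1). Ligand charge sum = -2.
Charge balance with iodide (-1) requires 1 complex ion per 1 iodide.

[V(en)2F(NCS)]I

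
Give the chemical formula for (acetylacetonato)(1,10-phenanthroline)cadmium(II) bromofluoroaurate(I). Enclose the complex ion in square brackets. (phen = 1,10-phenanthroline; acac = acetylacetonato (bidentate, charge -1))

Cation [Cd…]: ligand charges -1, Cd(II) ⇒ ion charge 1+.
Anion [Au…]: ligand charges -2, Au(I) ⇒ ion charge 1−.

[Cd(acac)(phen)][AuBrF]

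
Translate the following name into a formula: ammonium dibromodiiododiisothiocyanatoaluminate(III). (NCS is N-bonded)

(NH4)3[AlBr2I2(NCS)2]

Ligands: 2 iodo (I, -1), 2 isothiocyanato (NCS, -1), 2 bromo (Br, -1). Ligand charge sum = -6.
Charge balance with ammonium (+1) requires 1 complex ion per 3 ammonium.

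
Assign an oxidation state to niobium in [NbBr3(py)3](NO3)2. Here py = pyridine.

2 nitrate outside the brackets (-1 each) → the complex ion is 2+.
Ligand charges: 3×Br = -3; 3×py neutral; sum -3.
Nb + (-3) = 2+ ⇒ Nb is +5.

+5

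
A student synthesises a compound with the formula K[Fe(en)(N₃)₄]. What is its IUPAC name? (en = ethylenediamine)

The 1 potassium counter-ion carries a total charge of +1, so each complex ion is 1−.
Ligand charges: 4×azido (-1 each), 1×ethylenediamine (neutral); total -4. So Fe + (-4) = 1−, giving Fe = +3.
The complex ion is anionic, so iron takes the -ate form ferrate(III).

potassium tetraazido(ethylenediamine)ferrate(III)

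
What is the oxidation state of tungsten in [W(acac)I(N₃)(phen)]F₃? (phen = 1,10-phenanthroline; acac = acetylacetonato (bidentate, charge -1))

+6

3 fluoride outside the brackets (-1 each) → the complex ion is 3+.
Ligand charges: 1×phen neutral; 1×I = -1; 1×acac = -1; 1×N3 = -1; sum -3.
W + (-3) = 3+ ⇒ W is +6.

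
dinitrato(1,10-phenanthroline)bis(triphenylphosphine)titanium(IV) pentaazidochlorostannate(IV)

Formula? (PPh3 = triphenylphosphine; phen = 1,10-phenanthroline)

Cation [Ti…]: ligand charges -2, Ti(IV) ⇒ ion charge 2+.
Anion [Sn…]: ligand charges -6, Sn(IV) ⇒ ion charge 2−.
One 2+ cation balances one 2− anion.

[Ti(NO3)2(phen)(PPh3)2][SnCl(N3)5]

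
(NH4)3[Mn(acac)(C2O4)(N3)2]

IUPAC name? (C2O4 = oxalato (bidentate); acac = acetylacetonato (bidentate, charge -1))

ammonium (acetylacetonato)diazidooxalatomanganate(II)

The 3 ammonium counter-ions carry a total charge of +3, so each complex ion is 3−.
Ligand charges: 1×oxalato (-2 each), 1×acetylacetonato (-1 each), 2×azido (-1 each); total -5. So Mn + (-5) = 3−, giving Mn = +2.
Ligands are named alphabetically: acetylacetonato before azido before oxalato.
The complex ion is anionic, so manganese takes the -ate form manganate(II).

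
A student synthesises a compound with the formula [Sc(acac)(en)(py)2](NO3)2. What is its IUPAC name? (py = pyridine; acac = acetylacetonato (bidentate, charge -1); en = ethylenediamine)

The 2 nitrate counter-ions carry a total charge of -2, so each complex ion is 2+.
Ligand charges: 2×pyridine (neutral), 1×acetylacetonato (-1 each), 1×ethylenediamine (neutral); total -1. So Sc + (-1) = 2+, giving Sc = +3.
Ligands are named alphabetically: acetylacetonato before ethylenediamine before pyridine.

(acetylacetonato)(ethylenediamine)bis(pyridine)scandium(III) nitrate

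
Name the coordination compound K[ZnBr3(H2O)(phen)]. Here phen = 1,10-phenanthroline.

potassium aquatribromo(1,10-phenanthroline)zincate(II)

The 1 potassium counter-ion carries a total charge of +1, so each complex ion is 1−.
Ligand charges: 1×aqua (neutral), 3×bromo (-1 each), 1×1,10-phenanthroline (neutral); total -3. So Zn + (-3) = 1−, giving Zn = +2.
Ligands are named alphabetically: aqua before bromo before phenanthroline.
The complex ion is anionic, so zinc takes the -ate form zincate(II).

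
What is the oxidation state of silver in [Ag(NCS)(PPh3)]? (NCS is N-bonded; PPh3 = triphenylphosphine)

+1

No counter-ion: the bracketed complex is neutral.
Ligand charges: 1×NCS = -1; 1×PPh3 neutral; sum -1.
Ag + (-1) = 0 ⇒ Ag is +1.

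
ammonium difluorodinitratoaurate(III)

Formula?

Ligands: 2 fluoro (F, -1), 2 nitrato (NO3, -1). Ligand charge sum = -4.
Charge balance with ammonium (+1) requires 1 complex ion per 1 ammonium.

NH4[AuF2(NO3)2]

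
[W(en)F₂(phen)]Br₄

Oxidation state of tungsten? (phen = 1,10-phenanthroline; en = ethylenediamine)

+6

4 bromide outside the brackets (-1 each) → the complex ion is 4+.
Ligand charges: 1×phen neutral; 1×en neutral; 2×F = -2; sum -2.
W + (-2) = 4+ ⇒ W is +6.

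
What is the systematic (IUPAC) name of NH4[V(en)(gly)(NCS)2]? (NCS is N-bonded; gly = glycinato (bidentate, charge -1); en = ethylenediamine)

ammonium (ethylenediamine)(glycinato)diisothiocyanatovanadate(II)

The 1 ammonium counter-ion carries a total charge of +1, so each complex ion is 1−.
Ligand charges: 2×isothiocyanato (-1 each), 1×glycinato (-1 each), 1×ethylenediamine (neutral); total -3. So V + (-3) = 1−, giving V = +2.
Ligands are named alphabetically: ethylenediamine before glycinato before isothiocyanato.
The complex ion is anionic, so vanadium takes the -ate form vanadate(II).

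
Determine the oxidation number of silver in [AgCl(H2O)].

+1

No counter-ion: the bracketed complex is neutral.
Ligand charges: 1×H2O neutral; 1×Cl = -1; sum -1.
Ag + (-1) = 0 ⇒ Ag is +1.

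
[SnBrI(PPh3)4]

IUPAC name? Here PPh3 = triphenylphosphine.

bromoiodotetrakis(triphenylphosphine)tin(II)

There is no counter-ion, so the complex is neutral overall.
Ligand charges: 4×triphenylphosphine (neutral), 1×bromo (-1 each), 1×iodo (-1 each); total -2. So Sn + (-2) = 0, giving Sn = +2.
Ligands are named alphabetically: bromo before iodo before triphenylphosphine.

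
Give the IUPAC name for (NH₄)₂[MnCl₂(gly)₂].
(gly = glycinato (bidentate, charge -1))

ammonium dichlorobis(glycinato)manganate(II)

The 2 ammonium counter-ions carry a total charge of +2, so each complex ion is 2−.
Ligand charges: 2×chloro (-1 each), 2×glycinato (-1 each); total -4. So Mn + (-4) = 2−, giving Mn = +2.
Ligands are named alphabetically: chloro before glycinato.
The complex ion is anionic, so manganese takes the -ate form manganate(II).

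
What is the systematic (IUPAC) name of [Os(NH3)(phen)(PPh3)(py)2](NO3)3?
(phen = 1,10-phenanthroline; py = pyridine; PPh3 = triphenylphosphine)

ammine(1,10-phenanthroline)bis(pyridine)(triphenylphosphine)osmium(III) nitrate

The 3 nitrate counter-ions carry a total charge of -3, so each complex ion is 3+.
Ligand charges: 1×1,10-phenanthroline (neutral), 2×pyridine (neutral), 1×ammine (neutral), 1×triphenylphosphine (neutral); total 0. So Os + (0) = 3+, giving Os = +3.
Ligands are named alphabetically: ammine before phenanthroline before pyridine before triphenylphosphine.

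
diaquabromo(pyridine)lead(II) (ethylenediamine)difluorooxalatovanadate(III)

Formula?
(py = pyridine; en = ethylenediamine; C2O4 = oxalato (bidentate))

[PbBr(H2O)2(py)][V(C2O4)(en)F2]

Cation [Pb…]: ligand charges -1, Pb(II) ⇒ ion charge 1+.
Anion [V…]: ligand charges -4, V(III) ⇒ ion charge 1−.
One 1+ cation balances one 1− anion.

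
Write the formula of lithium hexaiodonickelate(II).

Li4[NiI6]

Ligands: 6 iodo (I, -1). Ligand charge sum = -6.
With Ni in oxidation state +2, the complex ion is [Ni...]^4−.
Charge balance with lithium (+1) requires 1 complex ion per 4 lithium.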